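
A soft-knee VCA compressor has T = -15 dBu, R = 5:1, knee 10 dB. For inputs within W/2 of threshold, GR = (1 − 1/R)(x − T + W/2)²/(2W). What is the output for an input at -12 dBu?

-14.56 dBu

x − T + W/2 = -12 − (-15) + 5 = 8.
GR = (1 − 1/5) × 8² / 20 = 0.8 × 64 / 20 = 2.56 dB.
Output = -12 − 2.56 = -14.56 dBu.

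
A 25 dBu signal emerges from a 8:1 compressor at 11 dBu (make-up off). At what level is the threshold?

Let T be the threshold. Output overshoot = (input overshoot)/R, so 11 − T = (25 − T)/8.
8·(11 − T) = 25 − T → 7·T = 88 − 25 = 63.
T = 63/7 = 9 dBu.

9 dBu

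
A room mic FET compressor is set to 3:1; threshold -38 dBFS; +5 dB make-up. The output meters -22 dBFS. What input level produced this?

Before make-up, the level was -22 − 5 = -27 dBFS.
That's 11 dB above the -38 dBFS threshold.
Input overshoot = R × output overshoot = 33 dB → input = -38 + 33 = -5 dBFS.

-5 dBFS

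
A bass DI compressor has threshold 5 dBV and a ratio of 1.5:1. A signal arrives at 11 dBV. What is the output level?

9 dBV

11 dBV sits 6 dB over threshold.
At 1.5:1 the overshoot is divided by 1.5, leaving 4 dB above threshold.
Output = 5 + 4 = 9 dBV.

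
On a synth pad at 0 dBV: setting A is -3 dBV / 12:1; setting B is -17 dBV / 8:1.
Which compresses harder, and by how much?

B, by 12.125 dB

A: overshoot 3 dB → output overshoot 0.25 dB → GR 2.75 dB.
B: overshoot 17 dB → output overshoot 2.125 dB → GR 14.875 dB.
B applies 12.125 dB more gain reduction.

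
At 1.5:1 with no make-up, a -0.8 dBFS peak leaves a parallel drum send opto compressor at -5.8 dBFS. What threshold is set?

Let T be the threshold. Output overshoot = (input overshoot)/R, so -5.8 − T = (-0.8 − T)/1.5.
1.5·(-5.8 − T) = -0.8 − T → 0.5·T = -8.7 − (-0.8) = -7.9.
T = -7.9/0.5 = -15.8 dBFS.

-15.8 dBFS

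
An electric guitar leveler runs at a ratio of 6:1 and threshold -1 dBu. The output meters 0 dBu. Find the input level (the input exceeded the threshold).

5 dBu

The compressed level sits 0 − (-1) = 1 dB over threshold.
Input overshoot = R × output overshoot = 6 dB → input = -1 + 6 = 5 dBu.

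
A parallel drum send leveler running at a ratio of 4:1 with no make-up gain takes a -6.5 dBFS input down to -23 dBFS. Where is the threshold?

-28.5 dBFS

Gain reduction = -6.5 − (-23) = 16.5 dB; output overshoot = GR / (R − 1) = 16.5 / 3 = 5.5 dB.
Threshold = output − output overshoot = -23 − 5.5 = -28.5 dBFS.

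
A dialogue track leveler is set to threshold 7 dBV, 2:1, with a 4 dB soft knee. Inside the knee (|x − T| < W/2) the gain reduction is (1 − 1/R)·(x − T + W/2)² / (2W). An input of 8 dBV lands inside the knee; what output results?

x − T + W/2 = 8 − 7 + 2 = 3.
GR = (1 − 1/2) × 3² / 8 = 0.5 × 9 / 8 = 0.5625 dB.
Output = 8 − 0.5625 = 7.4375 dBV.

7.4375 dBV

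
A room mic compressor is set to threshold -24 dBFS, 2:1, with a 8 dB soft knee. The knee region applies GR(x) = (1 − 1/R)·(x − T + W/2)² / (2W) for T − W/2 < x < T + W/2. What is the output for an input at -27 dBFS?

x − T + W/2 = -27 − (-24) + 4 = 1.
GR = (1 − 1/2) × 1² / 16 = 0.5 × 1 / 16 = 0.03125 dB.
Output = -27 − 0.03125 = -27.03125 dBFS.

-27.03125 dBFS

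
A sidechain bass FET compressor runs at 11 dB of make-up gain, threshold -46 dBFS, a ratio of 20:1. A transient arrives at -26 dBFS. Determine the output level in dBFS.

The input is 20 dB above the -46 dBFS threshold.
At 20:1 the overshoot is divided by 20, leaving 1 dB above threshold.
So the level is -46 + 1 = -45 dBFS; make-up adds 11 dB, giving -34 dBFS.

-34 dBFS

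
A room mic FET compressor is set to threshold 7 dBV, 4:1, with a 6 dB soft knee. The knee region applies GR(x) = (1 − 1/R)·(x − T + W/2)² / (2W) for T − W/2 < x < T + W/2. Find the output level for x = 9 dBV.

7.4375 dBV

x − T + W/2 = 9 − 7 + 3 = 5.
GR = (1 − 1/4) × 5² / 12 = 0.75 × 25 / 12 = 1.5625 dB.
Output = 9 − 1.5625 = 7.4375 dBV.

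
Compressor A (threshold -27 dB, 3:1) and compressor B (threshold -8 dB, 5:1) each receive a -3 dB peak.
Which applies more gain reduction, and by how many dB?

A, by 12 dB

A: overshoot 24 dB → output overshoot 8 dB → GR 16 dB.
B: overshoot 5 dB → output overshoot 1 dB → GR 4 dB.
A reduces 12 dB more.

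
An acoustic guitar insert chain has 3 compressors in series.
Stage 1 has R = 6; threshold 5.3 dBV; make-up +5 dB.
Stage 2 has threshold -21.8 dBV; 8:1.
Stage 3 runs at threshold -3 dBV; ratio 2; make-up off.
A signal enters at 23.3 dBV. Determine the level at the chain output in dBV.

Stage 1: 23.3 dBV is 18 dB over 5.3 dBV; at 6:1 that becomes 3 dB over, giving 8.3 dBV; +5 dB make-up → 13.3 dBV.
Stage 2: 13.3 dBV is 35.1 dB over -21.8 dBV; at 8:1 that becomes 4.3875 dB over, giving -17.4125 dBV.
Stage 3: -17.4125 dBV ≤ -3 dBV, so stage 3 doesn't engage; output -17.4125 dBV.

-17.4125 dBV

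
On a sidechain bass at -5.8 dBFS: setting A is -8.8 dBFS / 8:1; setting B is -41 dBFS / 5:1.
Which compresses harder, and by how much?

B, by 25.535 dB

A: overshoot 3 dB → output overshoot 0.375 dB → GR 2.625 dB.
B: overshoot 35.2 dB → output overshoot 7.04 dB → GR 28.16 dB.
B applies 25.535 dB more gain reduction.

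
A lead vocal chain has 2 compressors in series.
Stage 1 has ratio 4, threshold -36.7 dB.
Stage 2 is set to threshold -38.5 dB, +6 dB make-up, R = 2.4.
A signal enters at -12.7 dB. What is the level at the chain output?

-29.25 dB

Stage 1: overshoot 24 dB → 24/4 = 6 dB → -30.7 dB.
Stage 2: 7.8 dB above -38.5 dB, reduced 2.4:1 to 3.25 dB above → -35.25 dB; +6 dB make-up → -29.25 dB.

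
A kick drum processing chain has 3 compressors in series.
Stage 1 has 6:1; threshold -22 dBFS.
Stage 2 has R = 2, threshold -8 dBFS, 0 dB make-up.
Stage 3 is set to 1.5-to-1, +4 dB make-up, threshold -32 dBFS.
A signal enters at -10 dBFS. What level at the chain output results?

Stage 1: -10 dBFS is 12 dB over -22 dBFS; at 6:1 that becomes 2 dB over, giving -20 dBFS.
Stage 2: below threshold (-20 ≤ -8); passes unchanged; output -20 dBFS.
Stage 3: overshoot 12 dB → 12/1.5 = 8 dB → -24 dBFS; +4 dB make-up → -20 dBFS.

-20 dBFS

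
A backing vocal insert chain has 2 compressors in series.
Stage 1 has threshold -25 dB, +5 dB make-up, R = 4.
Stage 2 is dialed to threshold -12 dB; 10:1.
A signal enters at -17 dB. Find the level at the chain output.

Stage 1: -17 dB is 8 dB over -25 dB; at 4:1 that becomes 2 dB over, giving -23 dB; +5 dB make-up → -18 dB.
Stage 2: -18 dB is at or below the -12 dB threshold — no compression; output -18 dB.

-18 dB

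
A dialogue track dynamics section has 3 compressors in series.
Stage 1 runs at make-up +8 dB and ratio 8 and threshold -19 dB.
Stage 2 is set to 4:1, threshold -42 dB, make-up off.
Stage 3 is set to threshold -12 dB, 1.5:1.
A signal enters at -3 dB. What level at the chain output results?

-33.75 dB

Stage 1: 16 dB above -19 dB, reduced 8:1 to 2 dB above → -17 dB; +8 dB make-up → -9 dB.
Stage 2: overshoot 33 dB → 33/4 = 8.25 dB → -33.75 dB.
Stage 3: below threshold (-33.75 ≤ -12); passes unchanged; output -33.75 dB.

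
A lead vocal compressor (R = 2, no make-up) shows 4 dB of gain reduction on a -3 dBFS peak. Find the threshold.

-11 dBFS

Let T be the threshold. Output overshoot = (input overshoot)/R, so -7 − T = (-3 − T)/2.
2·(-7 − T) = -3 − T → 1·T = -14 − (-3) = -11.
T = -11/1 = -11 dBFS.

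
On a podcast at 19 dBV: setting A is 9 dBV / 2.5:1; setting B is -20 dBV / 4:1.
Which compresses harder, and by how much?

B, by 23.25 dB

A: overshoot 10 dB → output overshoot 4 dB → GR 6 dB.
B: overshoot 39 dB → output overshoot 9.75 dB → GR 29.25 dB.
B reduces 23.25 dB more.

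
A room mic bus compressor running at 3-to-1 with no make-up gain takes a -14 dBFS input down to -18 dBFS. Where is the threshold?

-20 dBFS

Input is 6 dB above T (since output overshoot × R = input overshoot: (-18 − T)·3 = -14 − T gives T = -20 dBFS).
Check: -20 + (-14 − (-20))/3 = -20 + 2 = -18 dBFS. ✓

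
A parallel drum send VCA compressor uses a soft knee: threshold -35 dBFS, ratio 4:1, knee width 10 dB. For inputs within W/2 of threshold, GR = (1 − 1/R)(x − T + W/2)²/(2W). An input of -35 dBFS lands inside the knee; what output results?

-35.9375 dBFS

x − T + W/2 = -35 − (-35) + 5 = 5.
GR = (1 − 1/4) × 5² / 20 = 0.75 × 25 / 20 = 0.9375 dB.
Output = -35 − 0.9375 = -35.9375 dBFS.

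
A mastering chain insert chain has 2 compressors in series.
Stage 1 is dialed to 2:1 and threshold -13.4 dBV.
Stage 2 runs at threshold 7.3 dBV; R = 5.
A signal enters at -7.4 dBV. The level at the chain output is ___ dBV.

-10.4 dBV

Stage 1: 6 dB above -13.4 dBV, reduced 2:1 to 3 dB above → -10.4 dBV.
Stage 2: -10.4 dBV is at or below the 7.3 dBV threshold — no compression; output -10.4 dBV.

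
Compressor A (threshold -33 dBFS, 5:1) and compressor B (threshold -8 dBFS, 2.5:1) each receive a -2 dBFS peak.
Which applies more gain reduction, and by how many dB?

A: overshoot 31 dB → output overshoot 6.2 dB → GR 24.8 dB.
B: overshoot 6 dB → output overshoot 2.4 dB → GR 3.6 dB.
A applies 21.2 dB more gain reduction.

A, by 21.2 dB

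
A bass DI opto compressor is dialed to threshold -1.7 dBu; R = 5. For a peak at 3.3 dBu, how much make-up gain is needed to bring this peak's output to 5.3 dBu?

6 dB

Without make-up, output = threshold + overshoot/5 = -1.7 + 1 = -0.7 dBu.
Gap to target: 6 dB.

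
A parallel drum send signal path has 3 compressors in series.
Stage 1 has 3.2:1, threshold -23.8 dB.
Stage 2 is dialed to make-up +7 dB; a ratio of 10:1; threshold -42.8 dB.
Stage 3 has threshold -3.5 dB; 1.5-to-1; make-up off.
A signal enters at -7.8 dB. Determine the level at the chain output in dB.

Stage 1: -7.8 dB is 16 dB over -23.8 dB; at 3.2:1 that becomes 5 dB over, giving -18.8 dB.
Stage 2: -18.8 dB is 24 dB over -42.8 dB; at 10:1 that becomes 2.4 dB over, giving -40.4 dB; +7 dB make-up → -33.4 dB.
Stage 3: -33.4 dB ≤ -3.5 dB, so stage 3 doesn't engage; output -33.4 dB.

-33.4 dB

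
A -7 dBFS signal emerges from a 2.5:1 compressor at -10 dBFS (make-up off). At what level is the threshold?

Input is 5 dB above T (since output overshoot × R = input overshoot: (-10 − T)·2.5 = -7 − T gives T = -12 dBFS).
Check: -12 + (-7 − (-12))/2.5 = -12 + 2 = -10 dBFS. ✓

-12 dBFS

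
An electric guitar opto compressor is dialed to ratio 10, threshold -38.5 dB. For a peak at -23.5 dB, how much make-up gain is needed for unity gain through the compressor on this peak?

Overshoot 15 dB → 15/10 = 1.5 dB after compression, so the compressed level is -38.5 + 1.5 = -37 dB.
Make-up = target − compressed = -23.5 − (-37) = 13.5 dB.

13.5 dB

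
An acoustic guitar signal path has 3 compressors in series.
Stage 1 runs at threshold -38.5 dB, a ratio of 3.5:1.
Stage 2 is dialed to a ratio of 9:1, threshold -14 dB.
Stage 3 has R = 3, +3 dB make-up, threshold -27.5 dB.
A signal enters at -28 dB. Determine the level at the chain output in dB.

-32.5 dB

Stage 1: overshoot 10.5 dB → 10.5/3.5 = 3 dB → -35.5 dB.
Stage 2: below threshold (-35.5 ≤ -14); passes unchanged; output -35.5 dB.
Stage 3: -35.5 dB ≤ -27.5 dB, so stage 3 doesn't engage; make-up brings it to -32.5 dB.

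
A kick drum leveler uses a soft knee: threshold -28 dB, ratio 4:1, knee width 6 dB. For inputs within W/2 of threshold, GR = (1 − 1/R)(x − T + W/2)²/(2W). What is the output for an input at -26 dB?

-27.5625 dB

x − T + W/2 = -26 − (-28) + 3 = 5.
GR = (1 − 1/4) × 5² / 12 = 0.75 × 25 / 12 = 1.5625 dB.
Output = -26 − 1.5625 = -27.5625 dB.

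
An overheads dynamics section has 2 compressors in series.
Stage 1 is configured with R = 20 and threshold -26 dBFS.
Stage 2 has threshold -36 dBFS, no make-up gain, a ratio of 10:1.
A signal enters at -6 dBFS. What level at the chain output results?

-34.9 dBFS

Stage 1: -6 dBFS is 20 dB over -26 dBFS; at 20:1 that becomes 1 dB over, giving -25 dBFS.
Stage 2: -25 dBFS is 11 dB over -36 dBFS; at 10:1 that becomes 1.1 dB over, giving -34.9 dBFS.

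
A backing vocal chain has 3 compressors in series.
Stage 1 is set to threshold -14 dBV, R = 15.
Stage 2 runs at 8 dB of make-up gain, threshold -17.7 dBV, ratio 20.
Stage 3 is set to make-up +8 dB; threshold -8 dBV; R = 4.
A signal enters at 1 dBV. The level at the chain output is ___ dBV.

-1.465 dBV

Stage 1: overshoot 15 dB → 15/15 = 1 dB → -13 dBV.
Stage 2: -13 dBV is 4.7 dB over -17.7 dBV; at 20:1 that becomes 0.235 dB over, giving -17.465 dBV; +8 dB make-up → -9.465 dBV.
Stage 3: below threshold (-9.465 ≤ -8); passes unchanged; make-up brings it to -1.465 dBV.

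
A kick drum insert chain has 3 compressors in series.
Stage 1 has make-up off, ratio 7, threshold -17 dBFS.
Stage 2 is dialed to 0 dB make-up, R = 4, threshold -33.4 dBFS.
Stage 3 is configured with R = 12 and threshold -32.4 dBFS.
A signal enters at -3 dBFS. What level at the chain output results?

-32.1 dBFS

Stage 1: overshoot 14 dB → 14/7 = 2 dB → -15 dBFS.
Stage 2: overshoot 18.4 dB → 18.4/4 = 4.6 dB → -28.8 dBFS.
Stage 3: overshoot 3.6 dB → 3.6/12 = 0.3 dB → -32.1 dBFS.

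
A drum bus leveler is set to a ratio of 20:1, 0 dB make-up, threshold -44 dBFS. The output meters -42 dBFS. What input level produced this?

-4 dBFS

The compressed level sits -42 − (-44) = 2 dB over threshold.
Undo the ratio: input overshoot = 2 × 20 = 40 dB, giving input = -4 dBFS.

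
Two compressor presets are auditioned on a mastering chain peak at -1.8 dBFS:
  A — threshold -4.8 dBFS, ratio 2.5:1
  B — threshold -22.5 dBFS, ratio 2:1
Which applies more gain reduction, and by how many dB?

B, by 8.55 dB

A: 3 dB over, compressed to 1.2 dB over, so 1.8 dB of GR.
B: 20.7 dB over, compressed to 10.35 dB over, so 10.35 dB of GR.
B reduces 8.55 dB more.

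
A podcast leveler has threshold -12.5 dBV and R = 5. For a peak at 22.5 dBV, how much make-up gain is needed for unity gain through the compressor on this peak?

28 dB

Overshoot 35 dB → 35/5 = 7 dB after compression, so the compressed level is -12.5 + 7 = -5.5 dBV.
Make-up = target − compressed = 22.5 − (-5.5) = 28 dB.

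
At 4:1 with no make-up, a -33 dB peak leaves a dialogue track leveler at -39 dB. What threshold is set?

-41 dB

Gain reduction = -33 − (-39) = 6 dB; output overshoot = GR / (R − 1) = 6 / 3 = 2 dB.
Threshold = output − output overshoot = -39 − 2 = -41 dB.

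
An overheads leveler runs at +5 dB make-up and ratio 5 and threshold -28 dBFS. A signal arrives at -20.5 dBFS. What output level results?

-21.5 dBFS

The input is 7.5 dB above the -28 dBFS threshold.
At 5:1 the overshoot is divided by 5, leaving 1.5 dB above threshold.
Output = -28 + 1.5 = -26.5 dBFS; make-up adds 5 dB, giving -21.5 dBFS.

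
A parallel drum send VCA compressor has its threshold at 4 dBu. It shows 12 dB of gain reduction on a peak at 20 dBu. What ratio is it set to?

Input overshoot = 20 − 4 = 16 dB.
Output overshoot = 16 − 12 = 4 dB.
Ratio = input overshoot / output overshoot = 16 / 4 = 4.

4:1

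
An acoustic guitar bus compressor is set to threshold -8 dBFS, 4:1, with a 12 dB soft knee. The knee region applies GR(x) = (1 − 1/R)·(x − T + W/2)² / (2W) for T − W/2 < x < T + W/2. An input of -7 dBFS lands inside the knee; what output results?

-8.53125 dBFS

x − T + W/2 = -7 − (-8) + 6 = 7.
GR = (1 − 1/4) × 7² / 24 = 0.75 × 49 / 24 = 1.53125 dB.
Output = -7 − 1.53125 = -8.53125 dBFS.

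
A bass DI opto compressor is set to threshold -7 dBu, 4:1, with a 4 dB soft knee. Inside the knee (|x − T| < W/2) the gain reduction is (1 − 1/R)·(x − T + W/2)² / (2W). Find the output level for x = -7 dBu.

x − T + W/2 = -7 − (-7) + 2 = 2.
GR = (1 − 1/4) × 2² / 8 = 0.75 × 4 / 8 = 0.375 dB.
Output = -7 − 0.375 = -7.375 dBu.

-7.375 dBu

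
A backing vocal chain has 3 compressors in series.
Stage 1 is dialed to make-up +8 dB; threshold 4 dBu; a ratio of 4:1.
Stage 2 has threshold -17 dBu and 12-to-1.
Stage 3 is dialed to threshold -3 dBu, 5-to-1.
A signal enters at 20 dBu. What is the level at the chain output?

Stage 1: overshoot 16 dB → 16/4 = 4 dB → 8 dBu; +8 dB make-up → 16 dBu.
Stage 2: 33 dB above -17 dBu, reduced 12:1 to 2.75 dB above → -14.25 dBu.
Stage 3: -14.25 dBu ≤ -3 dBu, so stage 3 doesn't engage; output -14.25 dBu.

-14.25 dBu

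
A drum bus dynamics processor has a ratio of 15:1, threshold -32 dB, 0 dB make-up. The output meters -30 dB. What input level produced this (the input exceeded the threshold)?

That's 2 dB above the -32 dB threshold.
Undo the ratio: input overshoot = 2 × 15 = 30 dB, giving input = -2 dB.

-2 dB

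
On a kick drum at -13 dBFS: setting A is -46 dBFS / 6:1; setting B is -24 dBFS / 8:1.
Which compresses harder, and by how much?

A: overshoot 33 dB → output overshoot 5.5 dB → GR 27.5 dB.
B: overshoot 11 dB → output overshoot 1.375 dB → GR 9.625 dB.
Difference: 17.875 dB in favour of A.

A, by 17.875 dB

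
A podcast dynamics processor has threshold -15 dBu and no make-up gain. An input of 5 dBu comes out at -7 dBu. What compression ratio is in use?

2.5:1

Input overshoot = 5 − (-15) = 20 dB; output overshoot = -7 − (-15) = 8 dB.
Ratio = 20 / 8 = 2.5.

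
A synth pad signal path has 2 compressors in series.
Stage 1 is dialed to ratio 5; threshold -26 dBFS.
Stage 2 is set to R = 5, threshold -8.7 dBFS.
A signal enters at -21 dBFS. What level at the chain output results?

-25 dBFS

Stage 1: -21 dBFS is 5 dB over -26 dBFS; at 5:1 that becomes 1 dB over, giving -25 dBFS.
Stage 2: below threshold (-25 ≤ -8.7); passes unchanged; output -25 dBFS.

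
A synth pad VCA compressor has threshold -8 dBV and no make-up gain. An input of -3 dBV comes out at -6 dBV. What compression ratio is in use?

Input overshoot = -3 − (-8) = 5 dB; output overshoot = -6 − (-8) = 2 dB.
Ratio = 5 / 2 = 2.5.

2.5:1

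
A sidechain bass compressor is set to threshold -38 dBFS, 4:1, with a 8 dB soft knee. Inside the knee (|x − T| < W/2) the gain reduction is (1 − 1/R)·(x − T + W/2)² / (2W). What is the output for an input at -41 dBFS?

-41.046875 dBFS

x − T + W/2 = -41 − (-38) + 4 = 1.
GR = (1 − 1/4) × 1² / 16 = 0.75 × 1 / 16 = 0.046875 dB.
Output = -41 − 0.046875 = -41.046875 dBFS.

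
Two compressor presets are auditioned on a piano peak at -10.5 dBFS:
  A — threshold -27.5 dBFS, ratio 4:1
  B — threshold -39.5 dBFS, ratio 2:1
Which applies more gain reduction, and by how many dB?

A: overshoot 17 dB → output overshoot 4.25 dB → GR 12.75 dB.
B: overshoot 29 dB → output overshoot 14.5 dB → GR 14.5 dB.
B applies 1.75 dB more gain reduction.

B, by 1.75 dB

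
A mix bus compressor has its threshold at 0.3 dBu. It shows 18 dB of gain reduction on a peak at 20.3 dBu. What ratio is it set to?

10:1

Input overshoot = 20.3 − 0.3 = 20 dB.
Output overshoot = 20 − 18 = 2 dB.
Ratio = input overshoot / output overshoot = 20 / 2 = 10.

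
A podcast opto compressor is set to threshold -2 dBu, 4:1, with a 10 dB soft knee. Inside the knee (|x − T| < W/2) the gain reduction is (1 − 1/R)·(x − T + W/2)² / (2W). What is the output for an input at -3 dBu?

-3.6 dBu

x − T + W/2 = -3 − (-2) + 5 = 4.
GR = (1 − 1/4) × 4² / 20 = 0.75 × 16 / 20 = 0.6 dB.
Output = -3 − 0.6 = -3.6 dBu.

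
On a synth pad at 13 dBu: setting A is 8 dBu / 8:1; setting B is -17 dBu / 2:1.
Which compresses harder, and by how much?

B, by 10.625 dB

A: overshoot 5 dB → output overshoot 0.625 dB → GR 4.375 dB.
B: overshoot 30 dB → output overshoot 15 dB → GR 15 dB.
B applies 10.625 dB more gain reduction.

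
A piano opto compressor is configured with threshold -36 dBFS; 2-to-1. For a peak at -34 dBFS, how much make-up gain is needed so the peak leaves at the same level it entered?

1 dB

Overshoot 2 dB → 2/2 = 1 dB after compression, so the compressed level is -36 + 1 = -35 dBFS.
Make-up = target − compressed = -34 − (-35) = 1 dB.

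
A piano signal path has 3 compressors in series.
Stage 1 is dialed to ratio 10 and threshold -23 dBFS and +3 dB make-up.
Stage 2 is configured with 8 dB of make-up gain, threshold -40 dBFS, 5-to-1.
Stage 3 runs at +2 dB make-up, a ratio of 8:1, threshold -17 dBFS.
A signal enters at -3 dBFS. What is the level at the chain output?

Stage 1: -3 dBFS is 20 dB over -23 dBFS; at 10:1 that becomes 2 dB over, giving -21 dBFS; +3 dB make-up → -18 dBFS.
Stage 2: -18 dBFS is 22 dB over -40 dBFS; at 5:1 that becomes 4.4 dB over, giving -35.6 dBFS; +8 dB make-up → -27.6 dBFS.
Stage 3: below threshold (-27.6 ≤ -17); passes unchanged; make-up brings it to -25.6 dBFS.

-25.6 dBFS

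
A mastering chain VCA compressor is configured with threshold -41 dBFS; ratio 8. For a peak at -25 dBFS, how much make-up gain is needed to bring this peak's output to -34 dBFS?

Overshoot 16 dB → 16/8 = 2 dB after compression, so the compressed level is -41 + 2 = -39 dBFS.
Make-up = target − compressed = -34 − (-39) = 5 dB.

5 dB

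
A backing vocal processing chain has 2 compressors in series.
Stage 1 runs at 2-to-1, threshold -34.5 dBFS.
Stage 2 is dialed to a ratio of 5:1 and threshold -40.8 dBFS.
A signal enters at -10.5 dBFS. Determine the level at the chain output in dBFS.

Stage 1: overshoot 24 dB → 24/2 = 12 dB → -22.5 dBFS.
Stage 2: 18.3 dB above -40.8 dBFS, reduced 5:1 to 3.66 dB above → -37.14 dBFS.

-37.14 dBFS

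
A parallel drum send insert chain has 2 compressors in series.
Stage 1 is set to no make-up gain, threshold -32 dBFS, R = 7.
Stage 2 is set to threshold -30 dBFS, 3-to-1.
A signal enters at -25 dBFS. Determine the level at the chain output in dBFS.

-31 dBFS

Stage 1: overshoot 7 dB → 7/7 = 1 dB → -31 dBFS.
Stage 2: below threshold (-31 ≤ -30); passes unchanged; output -31 dBFS.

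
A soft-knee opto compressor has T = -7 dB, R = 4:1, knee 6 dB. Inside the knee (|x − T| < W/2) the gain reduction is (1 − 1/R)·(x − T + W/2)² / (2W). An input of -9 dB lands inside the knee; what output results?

x − T + W/2 = -9 − (-7) + 3 = 1.
GR = (1 − 1/4) × 1² / 12 = 0.75 × 1 / 12 = 0.0625 dB.
Output = -9 − 0.0625 = -9.0625 dB.

-9.0625 dB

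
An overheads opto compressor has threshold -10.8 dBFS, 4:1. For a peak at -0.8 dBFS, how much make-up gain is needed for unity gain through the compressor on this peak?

Without make-up, output = threshold + overshoot/4 = -10.8 + 2.5 = -8.3 dBFS.
Gap to target: 7.5 dB.

7.5 dB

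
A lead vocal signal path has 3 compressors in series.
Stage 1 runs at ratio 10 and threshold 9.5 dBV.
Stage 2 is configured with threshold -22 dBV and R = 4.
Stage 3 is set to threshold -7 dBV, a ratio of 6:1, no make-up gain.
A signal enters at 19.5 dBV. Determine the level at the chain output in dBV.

Stage 1: 19.5 dBV is 10 dB over 9.5 dBV; at 10:1 that becomes 1 dB over, giving 10.5 dBV.
Stage 2: overshoot 32.5 dB → 32.5/4 = 8.125 dB → -13.875 dBV.
Stage 3: -13.875 dBV is at or below the -7 dBV threshold — no compression; output -13.875 dBV.

-13.875 dBV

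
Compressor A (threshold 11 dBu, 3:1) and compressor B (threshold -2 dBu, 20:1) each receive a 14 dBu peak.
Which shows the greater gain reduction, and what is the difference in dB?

B, by 13.2 dB

A: overshoot 3 dB → output overshoot 1 dB → GR 2 dB.
B: overshoot 16 dB → output overshoot 0.8 dB → GR 15.2 dB.
B reduces 13.2 dB more.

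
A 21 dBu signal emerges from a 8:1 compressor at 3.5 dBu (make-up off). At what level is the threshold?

Input is 20 dB above T (since output overshoot × R = input overshoot: (3.5 − T)·8 = 21 − T gives T = 1 dBu).
Check: 1 + (21 − 1)/8 = 1 + 2.5 = 3.5 dBu. ✓

1 dBu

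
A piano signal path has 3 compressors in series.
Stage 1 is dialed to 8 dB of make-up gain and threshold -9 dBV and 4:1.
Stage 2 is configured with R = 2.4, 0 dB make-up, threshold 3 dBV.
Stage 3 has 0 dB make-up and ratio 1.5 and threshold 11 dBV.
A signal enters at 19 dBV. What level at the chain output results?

Stage 1: 19 dBV is 28 dB over -9 dBV; at 4:1 that becomes 7 dB over, giving -2 dBV; +8 dB make-up → 6 dBV.
Stage 2: overshoot 3 dB → 3/2.4 = 1.25 dB → 4.25 dBV.
Stage 3: below threshold (4.25 ≤ 11); passes unchanged; output 4.25 dBV.

4.25 dBV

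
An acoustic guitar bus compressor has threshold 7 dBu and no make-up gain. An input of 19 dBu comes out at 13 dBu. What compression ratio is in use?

Input overshoot = 19 − 7 = 12 dB; output overshoot = 13 − 7 = 6 dB.
Ratio = 12 / 6 = 2.

2:1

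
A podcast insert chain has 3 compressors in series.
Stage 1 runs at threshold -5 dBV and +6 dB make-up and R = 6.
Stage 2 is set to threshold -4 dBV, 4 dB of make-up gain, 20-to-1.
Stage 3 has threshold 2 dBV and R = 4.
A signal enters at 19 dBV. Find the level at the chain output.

0.45 dBV

Stage 1: 24 dB above -5 dBV, reduced 6:1 to 4 dB above → -1 dBV; +6 dB make-up → 5 dBV.
Stage 2: 5 dBV is 9 dB over -4 dBV; at 20:1 that becomes 0.45 dB over, giving -3.55 dBV; +4 dB make-up → 0.45 dBV.
Stage 3: 0.45 dBV ≤ 2 dBV, so stage 3 doesn't engage; output 0.45 dBV.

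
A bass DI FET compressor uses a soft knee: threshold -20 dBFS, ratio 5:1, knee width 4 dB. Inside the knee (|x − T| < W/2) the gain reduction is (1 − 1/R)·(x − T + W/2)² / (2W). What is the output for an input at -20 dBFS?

x − T + W/2 = -20 − (-20) + 2 = 2.
GR = (1 − 1/5) × 2² / 8 = 0.8 × 4 / 8 = 0.4 dB.
Output = -20 − 0.4 = -20.4 dBFS.

-20.4 dBFS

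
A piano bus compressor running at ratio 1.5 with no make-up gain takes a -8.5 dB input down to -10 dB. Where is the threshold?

-13 dB

Input is 4.5 dB above T (since output overshoot × R = input overshoot: (-10 − T)·1.5 = -8.5 − T gives T = -13 dB).
Check: -13 + (-8.5 − (-13))/1.5 = -13 + 3 = -10 dB. ✓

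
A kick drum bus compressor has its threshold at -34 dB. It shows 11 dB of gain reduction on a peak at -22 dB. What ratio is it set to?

Input overshoot = -22 − (-34) = 12 dB.
Output overshoot = 12 − 11 = 1 dB.
Ratio = input overshoot / output overshoot = 12 / 1 = 12.

12:1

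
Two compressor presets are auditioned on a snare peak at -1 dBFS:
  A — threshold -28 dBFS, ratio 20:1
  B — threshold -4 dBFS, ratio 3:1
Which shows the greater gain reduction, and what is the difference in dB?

A: GR = 27 − 27/20 = 25.65 dB.
B: GR = 3 − 3/3 = 2 dB.
Difference: 23.65 dB in favour of A.

A, by 23.65 dB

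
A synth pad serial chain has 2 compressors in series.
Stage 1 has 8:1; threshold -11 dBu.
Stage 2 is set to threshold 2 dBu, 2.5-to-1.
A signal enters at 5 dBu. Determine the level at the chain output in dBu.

Stage 1: 16 dB above -11 dBu, reduced 8:1 to 2 dB above → -9 dBu.
Stage 2: -9 dBu ≤ 2 dBu, so stage 2 doesn't engage; output -9 dBu.

-9 dBu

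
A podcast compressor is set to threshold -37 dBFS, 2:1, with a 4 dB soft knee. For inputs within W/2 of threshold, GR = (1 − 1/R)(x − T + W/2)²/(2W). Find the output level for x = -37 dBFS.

-37.25 dBFS

x − T + W/2 = -37 − (-37) + 2 = 2.
GR = (1 − 1/2) × 2² / 8 = 0.5 × 4 / 8 = 0.25 dB.
Output = -37 − 0.25 = -37.25 dBFS.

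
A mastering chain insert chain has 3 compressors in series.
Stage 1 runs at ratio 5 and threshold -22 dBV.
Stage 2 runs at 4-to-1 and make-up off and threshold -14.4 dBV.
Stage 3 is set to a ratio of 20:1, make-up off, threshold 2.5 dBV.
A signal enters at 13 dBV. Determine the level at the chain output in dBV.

-15 dBV

Stage 1: 13 dBV is 35 dB over -22 dBV; at 5:1 that becomes 7 dB over, giving -15 dBV.
Stage 2: -15 dBV ≤ -14.4 dBV, so stage 2 doesn't engage; output -15 dBV.
Stage 3: -15 dBV ≤ 2.5 dBV, so stage 3 doesn't engage; output -15 dBV.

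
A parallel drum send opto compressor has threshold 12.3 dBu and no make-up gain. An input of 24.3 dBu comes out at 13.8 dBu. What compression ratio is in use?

8:1

Input overshoot = 24.3 − 12.3 = 12 dB; output overshoot = 13.8 − 12.3 = 1.5 dB.
Ratio = 12 / 1.5 = 8.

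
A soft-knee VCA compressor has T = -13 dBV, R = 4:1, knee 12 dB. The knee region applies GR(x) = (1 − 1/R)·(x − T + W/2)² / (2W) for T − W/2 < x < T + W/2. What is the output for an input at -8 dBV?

x − T + W/2 = -8 − (-13) + 6 = 11.
GR = (1 − 1/4) × 11² / 24 = 0.75 × 121 / 24 = 3.78125 dB.
Output = -8 − 3.78125 = -11.78125 dBV.

-11.78125 dBV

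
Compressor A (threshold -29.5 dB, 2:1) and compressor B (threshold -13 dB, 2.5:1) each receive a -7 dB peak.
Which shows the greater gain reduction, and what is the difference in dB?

A: GR = 22.5 − 22.5/2 = 11.25 dB.
B: GR = 6 − 6/2.5 = 3.6 dB.
A applies 7.65 dB more gain reduction.

A, by 7.65 dB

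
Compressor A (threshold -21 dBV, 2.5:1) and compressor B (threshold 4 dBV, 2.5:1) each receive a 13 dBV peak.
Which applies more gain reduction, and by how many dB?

A: overshoot 34 dB → output overshoot 13.6 dB → GR 20.4 dB.
B: overshoot 9 dB → output overshoot 3.6 dB → GR 5.4 dB.
A reduces 15 dB more.

A, by 15 dB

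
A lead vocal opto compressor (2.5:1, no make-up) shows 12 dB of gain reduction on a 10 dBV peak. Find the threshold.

Input is 20 dB above T (since output overshoot × R = input overshoot: (-2 − T)·2.5 = 10 − T gives T = -10 dBV).
Check: -10 + (10 − (-10))/2.5 = -10 + 8 = -2 dBV. ✓

-10 dBV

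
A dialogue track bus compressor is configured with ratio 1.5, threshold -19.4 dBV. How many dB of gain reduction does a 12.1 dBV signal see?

Overshoot = 12.1 − (-19.4) = 31.5 dB.
At 1.5:1, output sits 31.5/1.5 = 21 dB above threshold.
Gain reduction = 31.5 − 21 = 10.5 dB.

10.5 dB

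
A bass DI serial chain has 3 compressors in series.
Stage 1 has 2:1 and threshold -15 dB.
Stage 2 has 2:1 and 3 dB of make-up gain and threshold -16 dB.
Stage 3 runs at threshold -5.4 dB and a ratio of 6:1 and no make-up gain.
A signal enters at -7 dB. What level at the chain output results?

Stage 1: overshoot 8 dB → 8/2 = 4 dB → -11 dB.
Stage 2: -11 dB is 5 dB over -16 dB; at 2:1 that becomes 2.5 dB over, giving -13.5 dB; +3 dB make-up → -10.5 dB.
Stage 3: -10.5 dB is at or below the -5.4 dB threshold — no compression; output -10.5 dB.

-10.5 dB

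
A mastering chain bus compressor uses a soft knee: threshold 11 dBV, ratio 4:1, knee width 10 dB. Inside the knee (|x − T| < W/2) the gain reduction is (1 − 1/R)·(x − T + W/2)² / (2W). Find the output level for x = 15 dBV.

x − T + W/2 = 15 − 11 + 5 = 9.
GR = (1 − 1/4) × 9² / 20 = 0.75 × 81 / 20 = 3.0375 dB.
Output = 15 − 3.0375 = 11.9625 dBV.

11.9625 dBV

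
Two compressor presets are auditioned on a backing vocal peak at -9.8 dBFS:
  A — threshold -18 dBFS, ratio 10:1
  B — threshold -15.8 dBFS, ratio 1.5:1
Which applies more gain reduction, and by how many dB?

A: 8.2 dB over, compressed to 0.82 dB over, so 7.38 dB of GR.
B: 6 dB over, compressed to 4 dB over, so 2 dB of GR.
A applies 5.38 dB more gain reduction.

A, by 5.38 dB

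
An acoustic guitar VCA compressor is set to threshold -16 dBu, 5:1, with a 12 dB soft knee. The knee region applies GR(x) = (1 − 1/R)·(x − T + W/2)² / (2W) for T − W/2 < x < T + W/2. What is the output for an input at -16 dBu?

-17.2 dBu

x − T + W/2 = -16 − (-16) + 6 = 6.
GR = (1 − 1/5) × 6² / 24 = 0.8 × 36 / 24 = 1.2 dB.
Output = -16 − 1.2 = -17.2 dBu.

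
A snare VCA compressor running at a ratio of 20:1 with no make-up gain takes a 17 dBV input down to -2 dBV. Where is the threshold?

-3 dBV

Input is 20 dB above T (since output overshoot × R = input overshoot: (-2 − T)·20 = 17 − T gives T = -3 dBV).
Check: -3 + (17 − (-3))/20 = -3 + 1 = -2 dBV. ✓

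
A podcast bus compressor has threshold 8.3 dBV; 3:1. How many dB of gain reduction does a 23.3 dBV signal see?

10 dB

Overshoot = 23.3 − 8.3 = 15 dB.
At 3:1, output sits 15/3 = 5 dB above threshold.
So the signal is attenuated by 15 − 5 = 10 dB.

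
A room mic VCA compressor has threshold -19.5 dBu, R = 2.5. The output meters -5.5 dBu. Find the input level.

15.5 dBu

Post-compression overshoot = -5.5 − (-19.5) = 14 dB.
Input overshoot = R × output overshoot = 35 dB → input = -19.5 + 35 = 15.5 dBu.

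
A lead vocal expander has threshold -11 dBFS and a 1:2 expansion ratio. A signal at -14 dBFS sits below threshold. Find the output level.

Below threshold, a 1:2 expander applies gain = (2−1)×(T − x) of attenuation.
(2−1) × 3 = 3 dB, so output = -14 − 3 = -17 dBFS.

-17 dBFS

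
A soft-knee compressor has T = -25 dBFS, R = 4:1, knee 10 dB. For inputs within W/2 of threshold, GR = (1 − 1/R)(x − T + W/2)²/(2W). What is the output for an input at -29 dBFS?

x − T + W/2 = -29 − (-25) + 5 = 1.
GR = (1 − 1/4) × 1² / 20 = 0.75 × 1 / 20 = 0.0375 dB.
Output = -29 − 0.0375 = -29.0375 dBFS.

-29.0375 dBFS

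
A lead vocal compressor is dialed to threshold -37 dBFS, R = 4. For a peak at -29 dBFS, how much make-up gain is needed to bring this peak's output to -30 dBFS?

5 dB

Overshoot 8 dB → 8/4 = 2 dB after compression, so the compressed level is -37 + 2 = -35 dBFS.
Make-up = target − compressed = -30 − (-35) = 5 dB.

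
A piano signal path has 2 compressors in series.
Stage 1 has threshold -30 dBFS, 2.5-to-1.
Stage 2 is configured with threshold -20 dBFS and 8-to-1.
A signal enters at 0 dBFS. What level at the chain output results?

Stage 1: 0 dBFS is 30 dB over -30 dBFS; at 2.5:1 that becomes 12 dB over, giving -18 dBFS.
Stage 2: -18 dBFS is 2 dB over -20 dBFS; at 8:1 that becomes 0.25 dB over, giving -19.75 dBFS.

-19.75 dBFS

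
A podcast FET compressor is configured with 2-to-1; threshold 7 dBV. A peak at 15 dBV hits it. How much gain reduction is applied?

Overshoot = 15 − 7 = 8 dB.
At 2:1, output sits 8/2 = 4 dB above threshold.
Gain reduction = 8 − 4 = 4 dB.

4 dB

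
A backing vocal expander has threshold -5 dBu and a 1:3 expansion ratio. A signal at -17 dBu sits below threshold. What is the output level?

The input is 12 dB below the -5 dBu threshold.
A 1:3 expander multiplies undershoot by 3: 12 × 3 = 36 dB below threshold.
Output = -5 − 36 = -41 dBu.

-41 dBu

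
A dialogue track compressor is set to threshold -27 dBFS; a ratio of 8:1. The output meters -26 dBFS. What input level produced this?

-19 dBFS

Post-compression overshoot = -26 − (-27) = 1 dB.
Before 8:1 compression the overshoot was 1 × 8 = 8 dB, so input = -27 + 8 = -19 dBFS.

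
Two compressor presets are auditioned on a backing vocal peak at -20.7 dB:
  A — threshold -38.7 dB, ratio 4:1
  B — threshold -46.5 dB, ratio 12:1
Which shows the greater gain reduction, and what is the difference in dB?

B, by 10.15 dB

A: overshoot 18 dB → output overshoot 4.5 dB → GR 13.5 dB.
B: overshoot 25.8 dB → output overshoot 2.15 dB → GR 23.65 dB.
Difference: 10.15 dB in favour of B.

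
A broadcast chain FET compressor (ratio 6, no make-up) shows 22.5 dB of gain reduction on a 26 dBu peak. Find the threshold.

Gain reduction = 26 − 3.5 = 22.5 dB; output overshoot = GR / (R − 1) = 22.5 / 5 = 4.5 dB.
Threshold = output − output overshoot = 3.5 − 4.5 = -1 dBu.

-1 dBu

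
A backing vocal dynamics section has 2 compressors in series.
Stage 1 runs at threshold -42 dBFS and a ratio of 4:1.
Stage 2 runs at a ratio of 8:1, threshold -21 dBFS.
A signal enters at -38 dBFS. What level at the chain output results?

Stage 1: overshoot 4 dB → 4/4 = 1 dB → -41 dBFS.
Stage 2: below threshold (-41 ≤ -21); passes unchanged; output -41 dBFS.

-41 dBFS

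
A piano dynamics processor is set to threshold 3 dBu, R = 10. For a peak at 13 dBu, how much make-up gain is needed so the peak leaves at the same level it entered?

Overshoot 10 dB → 10/10 = 1 dB after compression, so the compressed level is 3 + 1 = 4 dBu.
Make-up = target − compressed = 13 − 4 = 9 dB.

9 dB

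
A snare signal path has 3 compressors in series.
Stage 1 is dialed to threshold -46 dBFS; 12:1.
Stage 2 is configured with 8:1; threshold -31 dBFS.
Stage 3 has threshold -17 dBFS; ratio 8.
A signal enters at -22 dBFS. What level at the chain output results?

-44 dBFS

Stage 1: 24 dB above -46 dBFS, reduced 12:1 to 2 dB above → -44 dBFS.
Stage 2: -44 dBFS is at or below the -31 dBFS threshold — no compression; output -44 dBFS.
Stage 3: -44 dBFS ≤ -17 dBFS, so stage 3 doesn't engage; output -44 dBFS.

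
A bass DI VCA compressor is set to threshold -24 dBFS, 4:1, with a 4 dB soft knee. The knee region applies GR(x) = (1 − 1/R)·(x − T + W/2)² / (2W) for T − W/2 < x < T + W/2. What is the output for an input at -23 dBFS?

x − T + W/2 = -23 − (-24) + 2 = 3.
GR = (1 − 1/4) × 3² / 8 = 0.75 × 9 / 8 = 0.84375 dB.
Output = -23 − 0.84375 = -23.84375 dBFS.

-23.84375 dBFS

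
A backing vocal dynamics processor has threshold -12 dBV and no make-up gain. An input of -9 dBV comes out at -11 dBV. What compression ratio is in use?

3:1

Input overshoot = -9 − (-12) = 3 dB; output overshoot = -11 − (-12) = 1 dB.
Ratio = 3 / 1 = 3.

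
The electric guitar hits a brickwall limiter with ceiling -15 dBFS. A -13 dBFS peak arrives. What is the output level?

The limiter clamps the peak to its -15 dBFS ceiling.

-15 dBFS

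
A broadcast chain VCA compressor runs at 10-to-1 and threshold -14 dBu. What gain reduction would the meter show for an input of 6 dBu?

Overshoot = 6 − (-14) = 20 dB.
A 10:1 ratio leaves 2 dB of that excess.
So the signal is attenuated by 20 − 2 = 18 dB.

18 dB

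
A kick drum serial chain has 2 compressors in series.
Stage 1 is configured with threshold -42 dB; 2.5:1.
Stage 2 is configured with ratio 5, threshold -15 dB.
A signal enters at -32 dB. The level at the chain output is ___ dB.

Stage 1: 10 dB above -42 dB, reduced 2.5:1 to 4 dB above → -38 dB.
Stage 2: below threshold (-38 ≤ -15); passes unchanged; output -38 dB.

-38 dB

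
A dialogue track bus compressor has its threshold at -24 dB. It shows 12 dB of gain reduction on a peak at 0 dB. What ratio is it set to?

2:1

Input overshoot = 0 − (-24) = 24 dB.
Output overshoot = 24 − 12 = 12 dB.
Ratio = input overshoot / output overshoot = 24 / 12 = 2.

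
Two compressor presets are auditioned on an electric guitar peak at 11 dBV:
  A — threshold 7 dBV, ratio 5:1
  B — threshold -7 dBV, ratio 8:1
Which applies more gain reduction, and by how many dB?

B, by 12.55 dB

A: 4 dB over, compressed to 0.8 dB over, so 3.2 dB of GR.
B: 18 dB over, compressed to 2.25 dB over, so 15.75 dB of GR.
B applies 12.55 dB more gain reduction.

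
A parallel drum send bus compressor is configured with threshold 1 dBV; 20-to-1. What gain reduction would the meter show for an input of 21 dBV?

The signal is 20 dB above threshold.
At 20:1, output sits 20/20 = 1 dB above threshold.
So the signal is attenuated by 20 − 1 = 19 dB.

19 dB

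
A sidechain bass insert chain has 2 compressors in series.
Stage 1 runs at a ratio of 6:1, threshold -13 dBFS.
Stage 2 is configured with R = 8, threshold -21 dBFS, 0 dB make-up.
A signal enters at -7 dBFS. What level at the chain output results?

-19.875 dBFS

Stage 1: overshoot 6 dB → 6/6 = 1 dB → -12 dBFS.
Stage 2: -12 dBFS is 9 dB over -21 dBFS; at 8:1 that becomes 1.125 dB over, giving -19.875 dBFS.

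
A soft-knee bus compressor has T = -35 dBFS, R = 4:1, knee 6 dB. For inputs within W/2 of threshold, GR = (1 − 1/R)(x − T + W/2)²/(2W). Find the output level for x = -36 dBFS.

x − T + W/2 = -36 − (-35) + 3 = 2.
GR = (1 − 1/4) × 2² / 12 = 0.75 × 4 / 12 = 0.25 dB.
Output = -36 − 0.25 = -36.25 dBFS.

-36.25 dBFS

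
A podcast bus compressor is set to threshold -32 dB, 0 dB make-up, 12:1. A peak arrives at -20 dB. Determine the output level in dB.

-20 dB sits 12 dB over threshold.
At 12:1 the overshoot is divided by 12, leaving 1 dB above threshold.
Output = -32 + 1 = -31 dB.

-31 dB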